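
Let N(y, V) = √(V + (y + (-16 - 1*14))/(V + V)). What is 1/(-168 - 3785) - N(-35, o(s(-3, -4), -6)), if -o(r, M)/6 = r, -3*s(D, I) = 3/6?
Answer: -1/3953 - 3*I*√14/2 ≈ -0.00025297 - 5.6125*I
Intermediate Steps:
s(D, I) = -⅙ (s(D, I) = -1/6 = -⅓*½ = -⅙)
o(r, M) = -6*r
N(y, V) = √(V + (-30 + y)/(2*V)) (N(y, V) = √(V + (y + (-16 - 14))/((2*V))) = √(V + (y - 30)*(1/(2*V))) = √(V + (-30 + y)*(1/(2*V))) = √(V + (-30 + y)/(2*V)))
1/(-168 - 3785) - N(-35, o(s(-3, -4), -6)) = 1/(-168 - 3785) - √2*√((-30 - 35 + 2*(-6*(-⅙))²)/((-6*(-⅙))))/2 = 1/(-3953) - √2*√((-30 - 35 + 2*1²)/1)/2 = -1/3953 - √2*√(1*(-30 - 35 + 2*1))/2 = -1/3953 - √2*√(1*(-30 - 35 + 2))/2 = -1/3953 - √2*√(1*(-63))/2 = -1/3953 - √2*√(-63)/2 = -1/3953 - √2*3*I*√7/2 = -1/3953 - 3*I*√14/2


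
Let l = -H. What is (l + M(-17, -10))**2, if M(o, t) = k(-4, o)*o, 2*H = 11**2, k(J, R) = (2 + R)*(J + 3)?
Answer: 398161/4 ≈ 99540.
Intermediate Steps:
k(J, R) = (2 + R)*(3 + J)
H = 121/2 (H = (1/2)*11**2 = (1/2)*121 = 121/2 ≈ 60.500)
M(o, t) = o*(-2 - o) (M(o, t) = (6 + 2*(-4) + 3*o - 4*o)*o = (6 - 8 + 3*o - 4*o)*o = (-2 - o)*o = o*(-2 - o))
l = -121/2 (l = -1*121/2 = -121/2 ≈ -60.500)
(l + M(-17, -10))**2 = (-121/2 - 1*(-17)*(2 - 17))**2 = (-121/2 - 1*(-17)*(-15))**2 = (-121/2 - 255)**2 = (-631/2)**2 = 398161/4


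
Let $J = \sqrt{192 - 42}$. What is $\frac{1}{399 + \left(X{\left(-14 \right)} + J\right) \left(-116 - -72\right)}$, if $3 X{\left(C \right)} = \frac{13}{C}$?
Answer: $- \frac{36393}{10596835} - \frac{19404 \sqrt{6}}{10596835} \approx -0.0079196$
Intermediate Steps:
$X{\left(C \right)} = \frac{13}{3 C}$ ($X{\left(C \right)} = \frac{13 \frac{1}{C}}{3} = \frac{13}{3 C}$)
$J = 5 \sqrt{6}$ ($J = \sqrt{150} = 5 \sqrt{6} \approx 12.247$)
$\frac{1}{399 + \left(X{\left(-14 \right)} + J\right) \left(-116 - -72\right)} = \frac{1}{399 + \left(\frac{13}{3 \left(-14\right)} + 5 \sqrt{6}\right) \left(-116 - -72\right)} = \frac{1}{399 + \left(\frac{13}{3} \left(- \frac{1}{14}\right) + 5 \sqrt{6}\right) \left(-116 + 72\right)} = \frac{1}{399 + \left(- \frac{13}{42} + 5 \sqrt{6}\right) \left(-44\right)} = \frac{1}{399 + \left(\frac{286}{21} - 220 \sqrt{6}\right)} = \frac{1}{\frac{8665}{21} - 220 \sqrt{6}}$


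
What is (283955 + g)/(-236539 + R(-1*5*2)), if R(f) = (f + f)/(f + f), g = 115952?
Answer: -399907/236538 ≈ -1.6907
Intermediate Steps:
R(f) = 1 (R(f) = (2*f)/((2*f)) = (2*f)*(1/(2*f)) = 1)
(283955 + g)/(-236539 + R(-1*5*2)) = (283955 + 115952)/(-236539 + 1) = 399907/(-236538) = 399907*(-1/236538) = -399907/236538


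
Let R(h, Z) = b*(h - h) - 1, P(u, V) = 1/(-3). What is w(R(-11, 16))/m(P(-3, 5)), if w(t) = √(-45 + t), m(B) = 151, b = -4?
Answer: I*√46/151 ≈ 0.044916*I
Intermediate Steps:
P(u, V) = -⅓
R(h, Z) = -1 (R(h, Z) = -4*(h - h) - 1 = -4*0 - 1 = 0 - 1 = -1)
w(R(-11, 16))/m(P(-3, 5)) = √(-45 - 1)/151 = √(-46)*(1/151) = (I*√46)*(1/151) = I*√46/151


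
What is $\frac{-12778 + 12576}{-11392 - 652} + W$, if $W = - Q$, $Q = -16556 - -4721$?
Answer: $\frac{71270471}{6022} \approx 11835.0$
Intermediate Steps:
$Q = -11835$ ($Q = -16556 + 4721 = -11835$)
$W = 11835$ ($W = \left(-1\right) \left(-11835\right) = 11835$)
$\frac{-12778 + 12576}{-11392 - 652} + W = \frac{-12778 + 12576}{-11392 - 652} + 11835 = - \frac{202}{-11392 + \left(-7209 + 6557\right)} + 11835 = - \frac{202}{-11392 - 652} + 11835 = - \frac{202}{-12044} + 11835 = \left(-202\right) \left(- \frac{1}{12044}\right) + 11835 = \frac{101}{6022} + 11835 = \frac{71270471}{6022}$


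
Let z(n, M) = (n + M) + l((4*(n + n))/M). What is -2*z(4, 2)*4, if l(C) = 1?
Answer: -56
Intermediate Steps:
z(n, M) = 1 + M + n (z(n, M) = (n + M) + 1 = (M + n) + 1 = 1 + M + n)
-2*z(4, 2)*4 = -2*(1 + 2 + 4)*4 = -2*7*4 = -14*4 = -56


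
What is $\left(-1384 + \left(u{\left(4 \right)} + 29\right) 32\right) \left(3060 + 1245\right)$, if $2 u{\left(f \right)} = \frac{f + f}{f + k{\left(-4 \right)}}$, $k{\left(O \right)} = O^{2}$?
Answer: $-1935528$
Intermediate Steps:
$u{\left(f \right)} = \frac{f}{16 + f}$ ($u{\left(f \right)} = \frac{\left(f + f\right) \frac{1}{f + \left(-4\right)^{2}}}{2} = \frac{2 f \frac{1}{f + 16}}{2} = \frac{2 f \frac{1}{16 + f}}{2} = \frac{f}{16 + f}$)
$\left(-1384 + \left(u{\left(4 \right)} + 29\right) 32\right) \left(3060 + 1245\right) = \left(-1384 + \left(\frac{4}{16 + 4} + 29\right) 32\right) \left(3060 + 1245\right) = \left(-1384 + \left(\frac{4}{20} + 29\right) 32\right) 4305 = \left(-1384 + \left(4 \cdot \frac{1}{20} + 29\right) 32\right) 4305 = \left(-1384 + \left(\frac{1}{5} + 29\right) 32\right) 4305 = \left(-1384 + \frac{146}{5} \cdot 32\right) 4305 = \left(-1384 + \frac{4672}{5}\right) 4305 = \left(- \frac{2248}{5}\right) 4305 = -1935528$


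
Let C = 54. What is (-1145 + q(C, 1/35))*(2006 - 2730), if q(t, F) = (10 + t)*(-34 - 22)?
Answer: 3423796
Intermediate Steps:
q(t, F) = -560 - 56*t (q(t, F) = (10 + t)*(-56) = -560 - 56*t)
(-1145 + q(C, 1/35))*(2006 - 2730) = (-1145 + (-560 - 56*54))*(2006 - 2730) = (-1145 + (-560 - 3024))*(-724) = (-1145 - 3584)*(-724) = -4729*(-724) = 3423796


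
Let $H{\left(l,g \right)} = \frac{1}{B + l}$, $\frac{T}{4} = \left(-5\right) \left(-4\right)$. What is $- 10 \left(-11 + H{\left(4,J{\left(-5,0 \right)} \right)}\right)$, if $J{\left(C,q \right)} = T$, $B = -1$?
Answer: $\frac{320}{3} \approx 106.67$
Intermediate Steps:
$T = 80$ ($T = 4 \left(\left(-5\right) \left(-4\right)\right) = 4 \cdot 20 = 80$)
$J{\left(C,q \right)} = 80$
$H{\left(l,g \right)} = \frac{1}{-1 + l}$
$- 10 \left(-11 + H{\left(4,J{\left(-5,0 \right)} \right)}\right) = - 10 \left(-11 + \frac{1}{-1 + 4}\right) = - 10 \left(-11 + \frac{1}{3}\right) = \left(-10\right) \left(- \frac{32}{3}\right) = \frac{320}{3}$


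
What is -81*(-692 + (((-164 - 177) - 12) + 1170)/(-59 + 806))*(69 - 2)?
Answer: 311212521/83 ≈ 3.7495e+6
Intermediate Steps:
-81*(-692 + (((-164 - 177) - 12) + 1170)/(-59 + 806))*(69 - 2) = -81*(-692 + ((-341 - 12) + 1170)/747)*67 = -81*(-692 + (-353 + 1170)*(1/747))*67 = -81*(-692 + 817*(1/747))*67 = -81*(-692 + 817/747)*67 = -(-4644963)*67/83 = -81*(-34579169/747) = 311212521/83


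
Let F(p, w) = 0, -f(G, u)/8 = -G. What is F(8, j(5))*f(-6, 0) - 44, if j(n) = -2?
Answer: -44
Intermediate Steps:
f(G, u) = 8*G (f(G, u) = -(-8)*G = 8*G)
F(8, j(5))*f(-6, 0) - 44 = 0*(8*(-6)) - 44 = 0*(-48) - 44 = 0 - 44 = -44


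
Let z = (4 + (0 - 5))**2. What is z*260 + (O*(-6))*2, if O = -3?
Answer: 296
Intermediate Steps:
z = 1 (z = (4 - 5)**2 = (-1)**2 = 1)
z*260 + (O*(-6))*2 = 1*260 - 3*(-6)*2 = 260 + 18*2 = 260 + 36 = 296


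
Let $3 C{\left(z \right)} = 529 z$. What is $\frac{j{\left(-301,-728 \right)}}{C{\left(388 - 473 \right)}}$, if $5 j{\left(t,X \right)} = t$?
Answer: $\frac{903}{224825} \approx 0.0040165$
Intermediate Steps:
$C{\left(z \right)} = \frac{529 z}{3}$
$j{\left(t,X \right)} = \frac{t}{5}$
$\frac{j{\left(-301,-728 \right)}}{C{\left(388 - 473 \right)}} = \frac{\frac{1}{5} \left(-301\right)}{\frac{529}{3} \left(388 - 473\right)} = - \frac{301}{5 \cdot \frac{529}{3} \left(-85\right)} = - \frac{301}{5 \left(- \frac{44965}{3}\right)} = \left(- \frac{301}{5}\right) \left(- \frac{3}{44965}\right) = \frac{903}{224825}$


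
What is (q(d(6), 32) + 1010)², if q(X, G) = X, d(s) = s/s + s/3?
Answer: 1026169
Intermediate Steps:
d(s) = 1 + s/3 (d(s) = 1 + s*(⅓) = 1 + s/3)
(q(d(6), 32) + 1010)² = ((1 + (⅓)*6) + 1010)² = ((1 + 2) + 1010)² = (3 + 1010)² = 1013² = 1026169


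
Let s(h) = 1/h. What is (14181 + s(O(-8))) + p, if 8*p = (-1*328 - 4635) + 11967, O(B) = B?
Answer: 120451/8 ≈ 15056.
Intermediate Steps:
p = 1751/2 (p = ((-1*328 - 4635) + 11967)/8 = ((-328 - 4635) + 11967)/8 = (-4963 + 11967)/8 = (⅛)*7004 = 1751/2 ≈ 875.50)
(14181 + s(O(-8))) + p = (14181 + 1/(-8)) + 1751/2 = (14181 - ⅛) + 1751/2 = 113447/8 + 1751/2 = 120451/8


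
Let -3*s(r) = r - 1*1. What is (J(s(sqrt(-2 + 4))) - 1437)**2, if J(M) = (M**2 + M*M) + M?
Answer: 167029874/81 + 20104*sqrt(2)/9 ≈ 2.0653e+6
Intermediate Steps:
s(r) = 1/3 - r/3 (s(r) = -(r - 1*1)/3 = -(r - 1)/3 = -(-1 + r)/3 = 1/3 - r/3)
J(M) = M + 2*M**2 (J(M) = (M**2 + M**2) + M = 2*M**2 + M = M + 2*M**2)
(J(s(sqrt(-2 + 4))) - 1437)**2 = ((1/3 - sqrt(-2 + 4)/3)*(1 + 2*(1/3 - sqrt(-2 + 4)/3)) - 1437)**2 = ((1/3 - sqrt(2)/3)*(1 + 2*(1/3 - sqrt(2)/3)) - 1437)**2 = ((1/3 - sqrt(2)/3)*(1 + (2/3 - 2*sqrt(2)/3)) - 1437)**2 = ((1/3 - sqrt(2)/3)*(5/3 - 2*sqrt(2)/3) - 1437)**2 = (-1437 + (1/3 - sqrt(2)/3)*(5/3 - 2*sqrt(2)/3))**2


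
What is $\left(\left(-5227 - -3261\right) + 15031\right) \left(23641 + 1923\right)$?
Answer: $333993660$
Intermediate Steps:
$\left(\left(-5227 - -3261\right) + 15031\right) \left(23641 + 1923\right) = \left(\left(-5227 + 3261\right) + 15031\right) 25564 = \left(-1966 + 15031\right) 25564 = 13065 \cdot 25564 = 333993660$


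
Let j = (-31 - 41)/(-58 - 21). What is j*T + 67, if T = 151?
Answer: 16165/79 ≈ 204.62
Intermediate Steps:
j = 72/79 (j = -72/(-79) = -72*(-1/79) = 72/79 ≈ 0.91139)
j*T + 67 = (72/79)*151 + 67 = 10872/79 + 67 = 16165/79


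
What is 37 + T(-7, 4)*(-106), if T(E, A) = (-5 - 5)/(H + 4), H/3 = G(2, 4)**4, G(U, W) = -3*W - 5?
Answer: 9272039/250567 ≈ 37.004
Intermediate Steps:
G(U, W) = -5 - 3*W
H = 250563 (H = 3*(-5 - 3*4)**4 = 3*(-5 - 12)**4 = 3*(-17)**4 = 3*83521 = 250563)
T(E, A) = -10/250567 (T(E, A) = (-5 - 5)/(250563 + 4) = -10/250567)
37 + T(-7, 4)*(-106) = 37 - 10/250567*(-106) = 37 + 1060/250567 = 9272039/250567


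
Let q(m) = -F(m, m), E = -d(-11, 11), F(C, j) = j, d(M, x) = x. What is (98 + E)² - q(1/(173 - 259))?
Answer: 650933/86 ≈ 7569.0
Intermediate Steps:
E = -11 (E = -1*11 = -11)
q(m) = -m
(98 + E)² - q(1/(173 - 259)) = (98 - 11)² - (-1)/(173 - 259) = 87² - (-1)/(-86) = 7569 - (-1)*(-1)/86 = 7569 - 1*1/86 = 7569 - 1/86 = 650933/86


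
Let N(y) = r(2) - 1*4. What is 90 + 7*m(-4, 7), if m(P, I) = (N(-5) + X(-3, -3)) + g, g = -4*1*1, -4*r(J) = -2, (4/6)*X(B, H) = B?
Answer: 6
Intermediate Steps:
X(B, H) = 3*B/2
r(J) = ½ (r(J) = -¼*(-2) = ½)
N(y) = -7/2 (N(y) = ½ - 1*4 = ½ - 4 = -7/2)
g = -4 (g = -4*1 = -4)
m(P, I) = -12 (m(P, I) = (-7/2 + (3/2)*(-3)) - 4 = (-7/2 - 9/2) - 4 = -8 - 4 = -12)
90 + 7*m(-4, 7) = 90 + 7*(-12) = 90 - 84 = 6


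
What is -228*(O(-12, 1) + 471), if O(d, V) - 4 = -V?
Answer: -108072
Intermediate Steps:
O(d, V) = 4 - V
-228*(O(-12, 1) + 471) = -228*((4 - 1*1) + 471) = -228*((4 - 1) + 471) = -228*(3 + 471) = -228*474 = -108072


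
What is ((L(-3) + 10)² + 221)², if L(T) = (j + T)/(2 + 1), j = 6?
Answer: 116964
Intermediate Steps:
L(T) = 2 + T/3 (L(T) = (6 + T)/(2 + 1) = (6 + T)/3 = (6 + T)*(⅓) = 2 + T/3)
((L(-3) + 10)² + 221)² = (((2 + (⅓)*(-3)) + 10)² + 221)² = (((2 - 1) + 10)² + 221)² = ((1 + 10)² + 221)² = (11² + 221)² = (121 + 221)² = 342² = 116964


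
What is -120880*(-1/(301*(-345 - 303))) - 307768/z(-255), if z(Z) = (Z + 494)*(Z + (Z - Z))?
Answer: 129074758/29135295 ≈ 4.4302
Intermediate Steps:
z(Z) = Z*(494 + Z) (z(Z) = (494 + Z)*(Z + 0) = (494 + Z)*Z = Z*(494 + Z))
-120880*(-1/(301*(-345 - 303))) - 307768/z(-255) = -120880*(-1/(301*(-345 - 303))) - 307768*(-1/(255*(494 - 255))) = -120880/((-301*(-648))) - 307768/((-255*239)) = -120880/195048 - 307768/(-60945) = -120880*1/195048 - 307768*(-1/60945) = -15110/24381 + 18104/3585 = 129074758/29135295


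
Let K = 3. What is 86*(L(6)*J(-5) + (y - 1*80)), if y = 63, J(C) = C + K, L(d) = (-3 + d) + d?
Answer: -3010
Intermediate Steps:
L(d) = -3 + 2*d
J(C) = 3 + C (J(C) = C + 3 = 3 + C)
86*(L(6)*J(-5) + (y - 1*80)) = 86*((-3 + 2*6)*(3 - 5) + (63 - 1*80)) = 86*((-3 + 12)*(-2) + (63 - 80)) = 86*(9*(-2) - 17) = 86*(-18 - 17) = 86*(-35) = -3010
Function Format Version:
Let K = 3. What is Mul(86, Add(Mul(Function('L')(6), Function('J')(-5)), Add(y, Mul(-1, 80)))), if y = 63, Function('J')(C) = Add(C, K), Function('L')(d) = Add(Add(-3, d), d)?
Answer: -3010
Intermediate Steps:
Function('L')(d) = Add(-3, Mul(2, d))
Function('J')(C) = Add(3, C) (Function('J')(C) = Add(C, 3) = Add(3, C))
Mul(86, Add(Mul(Function('L')(6), Function('J')(-5)), Add(y, Mul(-1, 80)))) = Mul(86, Add(Mul(Add(-3, Mul(2, 6)), Add(3, -5)), Add(63, Mul(-1, 80)))) = Mul(86, Add(Mul(Add(-3, 12), -2), Add(63, -80))) = Mul(86, Add(Mul(9, -2), -17)) = Mul(86, Add(-18, -17)) = Mul(86, -35) = -3010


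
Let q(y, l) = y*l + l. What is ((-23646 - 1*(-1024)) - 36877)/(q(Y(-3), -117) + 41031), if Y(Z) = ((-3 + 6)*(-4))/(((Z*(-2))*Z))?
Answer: -19833/13612 ≈ -1.4570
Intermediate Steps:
Y(Z) = 6/Z**2 (Y(Z) = (3*(-4))/(((-2*Z)*Z)) = -12*(-1/(2*Z**2)) = -(-6)/Z**2 = 6/Z**2)
q(y, l) = l + l*y (q(y, l) = l*y + l = l + l*y)
((-23646 - 1*(-1024)) - 36877)/(q(Y(-3), -117) + 41031) = ((-23646 - 1*(-1024)) - 36877)/(-117*(1 + 6/(-3)**2) + 41031) = ((-23646 + 1024) - 36877)/(-117*(1 + 6*(1/9)) + 41031) = (-22622 - 36877)/(-117*(1 + 2/3) + 41031) = -59499/(-117*5/3 + 41031) = -59499/(-195 + 41031) = -59499/40836 = -59499*1/40836 = -19833/13612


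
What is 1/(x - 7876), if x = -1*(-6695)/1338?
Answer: -1338/10531393 ≈ -0.00012705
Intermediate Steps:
x = 6695/1338 (x = 6695*(1/1338) = 6695/1338 ≈ 5.0037)
1/(x - 7876) = 1/(6695/1338 - 7876) = 1/(-10531393/1338) = -1338/10531393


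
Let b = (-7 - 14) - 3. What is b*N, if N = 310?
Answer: -7440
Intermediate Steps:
b = -24 (b = -21 - 3 = -24)
b*N = -24*310 = -7440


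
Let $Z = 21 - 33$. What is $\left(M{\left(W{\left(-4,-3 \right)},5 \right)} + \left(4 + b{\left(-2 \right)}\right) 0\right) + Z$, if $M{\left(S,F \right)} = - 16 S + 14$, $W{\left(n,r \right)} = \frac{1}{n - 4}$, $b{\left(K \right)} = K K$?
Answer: $4$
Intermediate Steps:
$b{\left(K \right)} = K^{2}$
$W{\left(n,r \right)} = \frac{1}{-4 + n}$
$Z = -12$
$M{\left(S,F \right)} = 14 - 16 S$
$\left(M{\left(W{\left(-4,-3 \right)},5 \right)} + \left(4 + b{\left(-2 \right)}\right) 0\right) + Z = \left(\left(14 - \frac{16}{-4 - 4}\right) + \left(4 + \left(-2\right)^{2}\right) 0\right) - 12 = \left(\left(14 - \frac{16}{-8}\right) + \left(4 + 4\right) 0\right) - 12 = \left(\left(14 - -2\right) + 8 \cdot 0\right) - 12 = \left(\left(14 + 2\right) + 0\right) - 12 = \left(16 + 0\right) - 12 = 16 - 12 = 4$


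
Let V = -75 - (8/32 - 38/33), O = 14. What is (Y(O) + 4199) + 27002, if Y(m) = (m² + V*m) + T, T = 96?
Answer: 2010071/66 ≈ 30456.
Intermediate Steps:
V = -9781/132 (V = -75 - (8*(1/32) - 38*1/33) = -75 - (¼ - 38/33) = -75 - 1*(-119/132) = -75 + 119/132 = -9781/132 ≈ -74.099)
Y(m) = 96 + m² - 9781*m/132 (Y(m) = (m² - 9781*m/132) + 96 = 96 + m² - 9781*m/132)
(Y(O) + 4199) + 27002 = ((96 + 14² - 9781/132*14) + 4199) + 27002 = ((96 + 196 - 68467/66) + 4199) + 27002 = (-49195/66 + 4199) + 27002 = 227939/66 + 27002 = 2010071/66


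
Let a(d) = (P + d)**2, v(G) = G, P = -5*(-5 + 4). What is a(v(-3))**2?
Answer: 16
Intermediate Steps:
P = 5 (P = -5*(-1) = 5)
a(d) = (5 + d)**2
a(v(-3))**2 = ((5 - 3)**2)**2 = (2**2)**2 = 4**2 = 16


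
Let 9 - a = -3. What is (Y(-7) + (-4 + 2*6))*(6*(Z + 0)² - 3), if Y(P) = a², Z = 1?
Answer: 456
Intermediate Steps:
a = 12 (a = 9 - 1*(-3) = 9 + 3 = 12)
Y(P) = 144 (Y(P) = 12² = 144)
(Y(-7) + (-4 + 2*6))*(6*(Z + 0)² - 3) = (144 + (-4 + 2*6))*(6*(1 + 0)² - 3) = (144 + (-4 + 12))*(6*1² - 3) = (144 + 8)*(6*1 - 3) = 152*(6 - 3) = 152*3 = 456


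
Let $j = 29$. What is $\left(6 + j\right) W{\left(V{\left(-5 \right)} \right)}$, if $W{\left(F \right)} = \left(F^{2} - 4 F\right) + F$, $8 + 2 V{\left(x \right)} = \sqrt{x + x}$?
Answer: $\frac{1785}{2} - \frac{385 i \sqrt{10}}{2} \approx 892.5 - 608.74 i$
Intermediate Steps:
$V{\left(x \right)} = -4 + \frac{\sqrt{2} \sqrt{x}}{2}$ ($V{\left(x \right)} = -4 + \frac{\sqrt{x + x}}{2} = -4 + \frac{\sqrt{2 x}}{2} = -4 + \frac{\sqrt{2} \sqrt{x}}{2}$)
$W{\left(F \right)} = F^{2} - 3 F$
$\left(6 + j\right) W{\left(V{\left(-5 \right)} \right)} = \left(6 + 29\right) \left(-4 + \frac{\sqrt{2} \sqrt{-5}}{2}\right) \left(-3 - \left(4 - \frac{\sqrt{2} \sqrt{-5}}{2}\right)\right) = 35 \left(-4 + \frac{\sqrt{2} i \sqrt{5}}{2}\right) \left(-3 - \left(4 - \frac{\sqrt{2} i \sqrt{5}}{2}\right)\right) = 35 \left(-4 + \frac{i \sqrt{10}}{2}\right) \left(-3 - \left(4 - \frac{i \sqrt{10}}{2}\right)\right) = 35 \left(-4 + \frac{i \sqrt{10}}{2}\right) \left(-7 + \frac{i \sqrt{10}}{2}\right) = 35 \left(-7 + \frac{i \sqrt{10}}{2}\right) \left(-4 + \frac{i \sqrt{10}}{2}\right)$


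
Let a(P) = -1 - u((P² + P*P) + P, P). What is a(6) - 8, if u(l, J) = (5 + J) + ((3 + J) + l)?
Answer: -107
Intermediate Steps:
u(l, J) = 8 + l + 2*J (u(l, J) = (5 + J) + (3 + J + l) = 8 + l + 2*J)
a(P) = -9 - 3*P - 2*P² (a(P) = -1 - (8 + ((P² + P*P) + P) + 2*P) = -1 - (8 + ((P² + P²) + P) + 2*P) = -1 - (8 + (2*P² + P) + 2*P) = -1 - (8 + (P + 2*P²) + 2*P) = -1 - (8 + 2*P² + 3*P) = -1 + (-8 - 3*P - 2*P²) = -9 - 3*P - 2*P²)
a(6) - 8 = (-9 - 3*6 - 2*6²) - 8 = (-9 - 18 - 2*36) - 8 = (-9 - 18 - 72) - 8 = -99 - 8 = -107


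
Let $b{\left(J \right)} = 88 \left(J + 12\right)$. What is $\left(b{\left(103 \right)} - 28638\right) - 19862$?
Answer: $-38380$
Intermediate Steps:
$b{\left(J \right)} = 1056 + 88 J$ ($b{\left(J \right)} = 88 \left(12 + J\right) = 1056 + 88 J$)
$\left(b{\left(103 \right)} - 28638\right) - 19862 = \left(\left(1056 + 88 \cdot 103\right) - 28638\right) - 19862 = \left(\left(1056 + 9064\right) - 28638\right) - 19862 = \left(10120 - 28638\right) - 19862 = -18518 - 19862 = -38380$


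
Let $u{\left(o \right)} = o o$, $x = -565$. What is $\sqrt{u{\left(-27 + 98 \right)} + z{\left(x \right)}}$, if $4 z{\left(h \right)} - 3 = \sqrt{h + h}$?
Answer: $\frac{\sqrt{20167 + i \sqrt{1130}}}{2} \approx 71.005 + 0.059178 i$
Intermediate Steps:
$z{\left(h \right)} = \frac{3}{4} + \frac{\sqrt{2} \sqrt{h}}{4}$ ($z{\left(h \right)} = \frac{3}{4} + \frac{\sqrt{h + h}}{4} = \frac{3}{4} + \frac{\sqrt{2 h}}{4} = \frac{3}{4} + \frac{\sqrt{2} \sqrt{h}}{4}$)
$u{\left(o \right)} = o^{2}$
$\sqrt{u{\left(-27 + 98 \right)} + z{\left(x \right)}} = \sqrt{\left(-27 + 98\right)^{2} + \left(\frac{3}{4} + \frac{\sqrt{2} \sqrt{-565}}{4}\right)} = \sqrt{71^{2} + \left(\frac{3}{4} + \frac{\sqrt{2} i \sqrt{565}}{4}\right)} = \sqrt{5041 + \left(\frac{3}{4} + \frac{i \sqrt{1130}}{4}\right)} = \sqrt{\frac{20167}{4} + \frac{i \sqrt{1130}}{4}}$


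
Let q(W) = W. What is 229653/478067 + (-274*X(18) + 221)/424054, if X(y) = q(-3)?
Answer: 656938907/1360578682 ≈ 0.48284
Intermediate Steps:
X(y) = -3
229653/478067 + (-274*X(18) + 221)/424054 = 229653/478067 + (-274*(-3) + 221)/424054 = 229653*(1/478067) + (822 + 221)*(1/424054) = 229653/478067 + 1043*(1/424054) = 229653/478067 + 7/2846 = 656938907/1360578682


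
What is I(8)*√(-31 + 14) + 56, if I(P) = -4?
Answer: 56 - 4*I*√17 ≈ 56.0 - 16.492*I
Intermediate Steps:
I(8)*√(-31 + 14) + 56 = -4*√(-31 + 14) + 56 = -4*I*√17 + 56 = 56 - 4*I*√17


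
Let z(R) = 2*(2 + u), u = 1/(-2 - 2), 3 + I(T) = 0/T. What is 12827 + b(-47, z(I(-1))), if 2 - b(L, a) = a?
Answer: 25651/2 ≈ 12826.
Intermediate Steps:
I(T) = -3 (I(T) = -3 + 0/T = -3 + 0 = -3)
u = -¼ (u = 1/(-4) = -¼ ≈ -0.25000)
z(R) = 7/2 (z(R) = 2*(2 - ¼) = 2*(7/4) = 7/2)
b(L, a) = 2 - a
12827 + b(-47, z(I(-1))) = 12827 + (2 - 1*7/2) = 12827 + (2 - 7/2) = 12827 - 3/2 = 25651/2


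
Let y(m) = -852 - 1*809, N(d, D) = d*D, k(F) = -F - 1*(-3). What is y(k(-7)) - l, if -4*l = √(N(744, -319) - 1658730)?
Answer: -1661 + 3*I*√210674/4 ≈ -1661.0 + 344.24*I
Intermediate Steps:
k(F) = 3 - F (k(F) = -F + 3 = 3 - F)
N(d, D) = D*d
y(m) = -1661 (y(m) = -852 - 809 = -1661)
l = -3*I*√210674/4 (l = -√(-319*744 - 1658730)/4 = -√(-237336 - 1658730)/4 = -3*I*√210674/4 ≈ -344.24*I)
y(k(-7)) - l = -1661 - (-3)*I*√210674/4 = -1661 + 3*I*√210674/4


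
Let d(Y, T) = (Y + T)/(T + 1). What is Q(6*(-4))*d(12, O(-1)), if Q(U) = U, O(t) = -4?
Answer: 64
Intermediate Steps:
d(Y, T) = (T + Y)/(1 + T)
Q(6*(-4))*d(12, O(-1)) = (6*(-4))*((-4 + 12)/(1 - 4)) = -24*8/(-3) = -(-8)*8 = -24*(-8/3) = 64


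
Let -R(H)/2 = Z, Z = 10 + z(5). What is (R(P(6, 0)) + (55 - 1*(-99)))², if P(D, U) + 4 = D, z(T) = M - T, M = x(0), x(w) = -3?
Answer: 22500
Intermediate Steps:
M = -3
z(T) = -3 - T
P(D, U) = -4 + D
Z = 2 (Z = 10 + (-3 - 1*5) = 10 + (-3 - 5) = 10 - 8 = 2)
R(H) = -4 (R(H) = -2*2 = -4)
(R(P(6, 0)) + (55 - 1*(-99)))² = (-4 + (55 - 1*(-99)))² = (-4 + (55 + 99))² = (-4 + 154)² = 150² = 22500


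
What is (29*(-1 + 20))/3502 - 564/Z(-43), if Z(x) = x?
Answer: 1998821/150586 ≈ 13.274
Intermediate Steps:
(29*(-1 + 20))/3502 - 564/Z(-43) = (29*(-1 + 20))/3502 - 564/(-43) = (29*19)*(1/3502) - 564*(-1/43) = 551*(1/3502) + 564/43 = 551/3502 + 564/43 = 1998821/150586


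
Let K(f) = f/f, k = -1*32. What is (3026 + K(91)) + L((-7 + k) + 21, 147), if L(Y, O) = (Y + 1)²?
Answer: 3316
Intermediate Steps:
k = -32
K(f) = 1
L(Y, O) = (1 + Y)²
(3026 + K(91)) + L((-7 + k) + 21, 147) = (3026 + 1) + (1 + ((-7 - 32) + 21))² = 3027 + (1 + (-39 + 21))² = 3027 + (1 - 18)² = 3027 + (-17)² = 3027 + 289 = 3316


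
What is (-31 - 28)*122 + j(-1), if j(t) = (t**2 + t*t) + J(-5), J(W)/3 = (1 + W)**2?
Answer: -7148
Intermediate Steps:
J(W) = 3*(1 + W)**2
j(t) = 48 + 2*t**2 (j(t) = (t**2 + t*t) + 3*(1 - 5)**2 = (t**2 + t**2) + 3*(-4)**2 = 2*t**2 + 3*16 = 2*t**2 + 48 = 48 + 2*t**2)
(-31 - 28)*122 + j(-1) = (-31 - 28)*122 + (48 + 2*(-1)**2) = -59*122 + (48 + 2*1) = -7198 + (48 + 2) = -7198 + 50 = -7148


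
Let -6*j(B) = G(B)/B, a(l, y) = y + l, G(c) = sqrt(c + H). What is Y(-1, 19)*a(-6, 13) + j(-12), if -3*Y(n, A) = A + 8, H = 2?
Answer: -63 + I*sqrt(10)/72 ≈ -63.0 + 0.043921*I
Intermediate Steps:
G(c) = sqrt(2 + c) (G(c) = sqrt(c + 2) = sqrt(2 + c))
a(l, y) = l + y
Y(n, A) = -8/3 - A/3 (Y(n, A) = -(A + 8)/3 = -(8 + A)/3 = -8/3 - A/3)
j(B) = -sqrt(2 + B)/(6*B)
Y(-1, 19)*a(-6, 13) + j(-12) = (-8/3 - 1/3*19)*(-6 + 13) - 1/6*sqrt(2 - 12)/(-12) = (-8/3 - 19/3)*7 - 1/6*(-1/12)*sqrt(-10) = -9*7 - 1/6*(-1/12)*I*sqrt(10) = -63 + I*sqrt(10)/72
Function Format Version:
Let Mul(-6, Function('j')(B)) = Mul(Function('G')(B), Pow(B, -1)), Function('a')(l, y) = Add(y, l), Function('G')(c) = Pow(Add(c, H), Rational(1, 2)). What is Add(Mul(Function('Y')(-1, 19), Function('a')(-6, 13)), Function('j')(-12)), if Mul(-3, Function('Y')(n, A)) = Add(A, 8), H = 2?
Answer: Add(-63, Mul(Rational(1, 72), I, Pow(10, Rational(1, 2)))) ≈ Add(-63.000, Mul(0.043921, I))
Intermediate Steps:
Function('G')(c) = Pow(Add(2, c), Rational(1, 2)) (Function('G')(c) = Pow(Add(c, 2), Rational(1, 2)) = Pow(Add(2, c), Rational(1, 2)))
Function('a')(l, y) = Add(l, y)
Function('Y')(n, A) = Add(Rational(-8, 3), Mul(Rational(-1, 3), A)) (Function('Y')(n, A) = Mul(Rational(-1, 3), Add(A, 8)) = Mul(Rational(-1, 3), Add(8, A)) = Add(Rational(-8, 3), Mul(Rational(-1, 3), A)))
Function('j')(B) = Mul(Rational(-1, 6), Pow(B, -1), Pow(Add(2, B), Rational(1, 2))) (Function('j')(B) = Mul(Rational(-1, 6), Mul(Pow(Add(2, B), Rational(1, 2)), Pow(B, -1))) = Mul(Rational(-1, 6), Mul(Pow(B, -1), Pow(Add(2, B), Rational(1, 2)))) = Mul(Rational(-1, 6), Pow(B, -1), Pow(Add(2, B), Rational(1, 2))))
Add(Mul(Function('Y')(-1, 19), Function('a')(-6, 13)), Function('j')(-12)) = Add(Mul(Add(Rational(-8, 3), Mul(Rational(-1, 3), 19)), Add(-6, 13)), Mul(Rational(-1, 6), Pow(-12, -1), Pow(Add(2, -12), Rational(1, 2)))) = Add(Mul(Add(Rational(-8, 3), Rational(-19, 3)), 7), Mul(Rational(-1, 6), Rational(-1, 12), Pow(-10, Rational(1, 2)))) = Add(Mul(-9, 7), Mul(Rational(-1, 6), Rational(-1, 12), Mul(I, Pow(10, Rational(1, 2))))) = Add(-63, Mul(Rational(1, 72), I, Pow(10, Rational(1, 2))))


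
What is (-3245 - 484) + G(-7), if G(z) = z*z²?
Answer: -4072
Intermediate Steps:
G(z) = z³
(-3245 - 484) + G(-7) = (-3245 - 484) + (-7)³ = -3729 - 343 = -4072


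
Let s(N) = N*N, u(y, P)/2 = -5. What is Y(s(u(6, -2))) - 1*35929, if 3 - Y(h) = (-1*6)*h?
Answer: -35326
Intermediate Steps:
u(y, P) = -10 (u(y, P) = 2*(-5) = -10)
s(N) = N²
Y(h) = 3 + 6*h (Y(h) = 3 - (-1*6)*h = 3 - (-6)*h = 3 + 6*h)
Y(s(u(6, -2))) - 1*35929 = (3 + 6*(-10)²) - 1*35929 = (3 + 6*100) - 35929 = (3 + 600) - 35929 = 603 - 35929 = -35326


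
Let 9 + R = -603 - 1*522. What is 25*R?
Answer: -28350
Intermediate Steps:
R = -1134 (R = -9 + (-603 - 1*522) = -9 + (-603 - 522) = -9 - 1125 = -1134)
25*R = 25*(-1134) = -28350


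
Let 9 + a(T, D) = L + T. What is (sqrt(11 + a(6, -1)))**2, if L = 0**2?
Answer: 8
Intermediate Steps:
L = 0
a(T, D) = -9 + T (a(T, D) = -9 + (0 + T) = -9 + T)
(sqrt(11 + a(6, -1)))**2 = (sqrt(11 + (-9 + 6)))**2 = (sqrt(11 - 3))**2 = (sqrt(8))**2 = (2*sqrt(2))**2 = 8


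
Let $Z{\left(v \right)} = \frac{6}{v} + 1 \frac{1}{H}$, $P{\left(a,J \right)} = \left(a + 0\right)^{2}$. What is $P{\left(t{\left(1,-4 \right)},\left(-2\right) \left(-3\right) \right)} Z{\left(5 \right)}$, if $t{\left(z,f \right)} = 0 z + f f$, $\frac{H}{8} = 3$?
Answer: $\frac{4768}{15} \approx 317.87$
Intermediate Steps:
$H = 24$ ($H = 8 \cdot 3 = 24$)
$t{\left(z,f \right)} = f^{2}$ ($t{\left(z,f \right)} = 0 + f^{2} = f^{2}$)
$P{\left(a,J \right)} = a^{2}$
$Z{\left(v \right)} = \frac{1}{24} + \frac{6}{v}$ ($Z{\left(v \right)} = \frac{6}{v} + 1 \cdot \frac{1}{24} = \frac{6}{v} + \frac{1}{24} = \frac{1}{24} + \frac{6}{v}$)
$P{\left(t{\left(1,-4 \right)},\left(-2\right) \left(-3\right) \right)} Z{\left(5 \right)} = \left(\left(-4\right)^{2}\right)^{2} \frac{144 + 5}{24 \cdot 5} = 16^{2} \cdot \frac{1}{24} \cdot \frac{1}{5} \cdot 149 = 256 \cdot \frac{149}{120} = \frac{4768}{15}$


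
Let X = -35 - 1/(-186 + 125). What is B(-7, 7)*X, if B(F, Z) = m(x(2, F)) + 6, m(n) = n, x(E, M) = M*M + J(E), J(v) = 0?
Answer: -117370/61 ≈ -1924.1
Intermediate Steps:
x(E, M) = M² (x(E, M) = M*M + 0 = M² + 0 = M²)
B(F, Z) = 6 + F² (B(F, Z) = F² + 6 = 6 + F²)
X = -2134/61 (X = -35 - 1/(-61) = -35 - 1*(-1/61) = -35 + 1/61 = -2134/61 ≈ -34.984)
B(-7, 7)*X = (6 + (-7)²)*(-2134/61) = (6 + 49)*(-2134/61) = 55*(-2134/61) = -117370/61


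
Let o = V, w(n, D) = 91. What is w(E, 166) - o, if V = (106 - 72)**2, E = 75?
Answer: -1065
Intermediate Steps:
V = 1156 (V = 34**2 = 1156)
o = 1156
w(E, 166) - o = 91 - 1*1156 = 91 - 1156 = -1065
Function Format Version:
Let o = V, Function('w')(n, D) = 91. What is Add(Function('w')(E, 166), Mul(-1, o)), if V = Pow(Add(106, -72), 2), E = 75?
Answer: -1065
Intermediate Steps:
V = 1156 (V = Pow(34, 2) = 1156)
o = 1156
Add(Function('w')(E, 166), Mul(-1, o)) = Add(91, Mul(-1, 1156)) = Add(91, -1156) = -1065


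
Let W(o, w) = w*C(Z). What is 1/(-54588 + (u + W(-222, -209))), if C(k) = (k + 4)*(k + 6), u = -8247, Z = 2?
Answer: -1/72867 ≈ -1.3724e-5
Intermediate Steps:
C(k) = (4 + k)*(6 + k)
W(o, w) = 48*w (W(o, w) = w*(24 + 2² + 10*2) = w*(24 + 4 + 20) = w*48 = 48*w)
1/(-54588 + (u + W(-222, -209))) = 1/(-54588 + (-8247 + 48*(-209))) = 1/(-54588 + (-8247 - 10032)) = 1/(-54588 - 18279) = 1/(-72867) = -1/72867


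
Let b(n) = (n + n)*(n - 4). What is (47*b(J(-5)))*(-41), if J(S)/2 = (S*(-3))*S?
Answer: -89027400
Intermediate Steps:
J(S) = -6*S**2 (J(S) = 2*((S*(-3))*S) = 2*((-3*S)*S) = 2*(-3*S**2) = -6*S**2)
b(n) = 2*n*(-4 + n) (b(n) = (2*n)*(-4 + n) = 2*n*(-4 + n))
(47*b(J(-5)))*(-41) = (47*(2*(-6*(-5)**2)*(-4 - 6*(-5)**2)))*(-41) = (47*(2*(-6*25)*(-4 - 6*25)))*(-41) = (47*(2*(-150)*(-4 - 150)))*(-41) = (47*(2*(-150)*(-154)))*(-41) = (47*46200)*(-41) = 2171400*(-41) = -89027400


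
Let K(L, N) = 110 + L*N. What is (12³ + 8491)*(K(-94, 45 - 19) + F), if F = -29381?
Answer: -324095585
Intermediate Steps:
(12³ + 8491)*(K(-94, 45 - 19) + F) = (12³ + 8491)*((110 - 94*(45 - 19)) - 29381) = (1728 + 8491)*((110 - 94*26) - 29381) = 10219*((110 - 2444) - 29381) = 10219*(-2334 - 29381) = 10219*(-31715) = -324095585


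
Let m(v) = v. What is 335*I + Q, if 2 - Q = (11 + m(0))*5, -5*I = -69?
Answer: 4570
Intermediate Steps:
I = 69/5 (I = -⅕*(-69) = 69/5 ≈ 13.800)
Q = -53 (Q = 2 - (11 + 0)*5 = 2 - 11*5 = 2 - 1*55 = 2 - 55 = -53)
335*I + Q = 335*(69/5) - 53 = 4623 - 53 = 4570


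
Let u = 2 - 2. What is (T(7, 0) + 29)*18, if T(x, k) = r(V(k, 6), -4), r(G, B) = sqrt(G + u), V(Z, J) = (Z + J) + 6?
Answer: 522 + 36*sqrt(3) ≈ 584.35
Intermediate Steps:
u = 0
V(Z, J) = 6 + J + Z (V(Z, J) = (J + Z) + 6 = 6 + J + Z)
r(G, B) = sqrt(G) (r(G, B) = sqrt(G + 0) = sqrt(G))
T(x, k) = sqrt(12 + k) (T(x, k) = sqrt(6 + 6 + k) = sqrt(12 + k))
(T(7, 0) + 29)*18 = (sqrt(12 + 0) + 29)*18 = (sqrt(12) + 29)*18 = (2*sqrt(3) + 29)*18 = (29 + 2*sqrt(3))*18 = 522 + 36*sqrt(3)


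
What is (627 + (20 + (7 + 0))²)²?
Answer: 1838736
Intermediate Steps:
(627 + (20 + (7 + 0))²)² = (627 + (20 + 7)²)² = (627 + 27²)² = (627 + 729)² = 1356² = 1838736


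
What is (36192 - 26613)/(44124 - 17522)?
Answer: 9579/26602 ≈ 0.36009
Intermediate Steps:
(36192 - 26613)/(44124 - 17522) = 9579/26602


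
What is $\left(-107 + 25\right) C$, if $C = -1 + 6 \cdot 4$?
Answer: $-1886$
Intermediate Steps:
$C = 23$ ($C = -1 + 24 = 23$)
$\left(-107 + 25\right) C = \left(-107 + 25\right) 23 = \left(-82\right) 23 = -1886$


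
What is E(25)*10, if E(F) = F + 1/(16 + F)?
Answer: 10260/41 ≈ 250.24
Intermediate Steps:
E(25)*10 = ((1 + 25**2 + 16*25)/(16 + 25))*10 = ((1 + 625 + 400)/41)*10 = ((1/41)*1026)*10 = (1026/41)*10 = 10260/41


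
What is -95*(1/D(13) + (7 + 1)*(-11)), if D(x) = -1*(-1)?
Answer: 8265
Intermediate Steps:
D(x) = 1
-95*(1/D(13) + (7 + 1)*(-11)) = -95*(1/1 + (7 + 1)*(-11)) = -95*(1 + 8*(-11)) = -95*(1 - 88) = -95*(-87) = 8265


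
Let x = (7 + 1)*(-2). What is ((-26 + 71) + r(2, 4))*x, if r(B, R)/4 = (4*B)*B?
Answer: -1744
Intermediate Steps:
x = -16 (x = 8*(-2) = -16)
r(B, R) = 16*B² (r(B, R) = 4*((4*B)*B) = 4*(4*B²) = 16*B²)
((-26 + 71) + r(2, 4))*x = ((-26 + 71) + 16*2²)*(-16) = (45 + 16*4)*(-16) = (45 + 64)*(-16) = 109*(-16) = -1744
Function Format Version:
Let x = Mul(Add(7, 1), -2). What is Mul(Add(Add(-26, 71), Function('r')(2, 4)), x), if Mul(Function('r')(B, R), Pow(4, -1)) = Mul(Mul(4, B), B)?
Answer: -1744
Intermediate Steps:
x = -16 (x = Mul(8, -2) = -16)
Function('r')(B, R) = Mul(16, Pow(B, 2)) (Function('r')(B, R) = Mul(4, Mul(Mul(4, B), B)) = Mul(4, Mul(4, Pow(B, 2))) = Mul(16, Pow(B, 2)))
Mul(Add(Add(-26, 71), Function('r')(2, 4)), x) = Mul(Add(Add(-26, 71), Mul(16, Pow(2, 2))), -16) = Mul(Add(45, Mul(16, 4)), -16) = Mul(Add(45, 64), -16) = Mul(109, -16) = -1744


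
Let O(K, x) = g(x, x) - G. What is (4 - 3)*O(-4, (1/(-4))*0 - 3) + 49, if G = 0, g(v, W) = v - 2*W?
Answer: 52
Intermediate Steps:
O(K, x) = -x (O(K, x) = (x - 2*x) - 1*0 = -x + 0 = -x)
(4 - 3)*O(-4, (1/(-4))*0 - 3) + 49 = (4 - 3)*(-((1/(-4))*0 - 3)) + 49 = 1*(-((1*(-1/4))*0 - 3)) + 49 = 1*(-(-1/4*0 - 3)) + 49 = 1*(-(0 - 3)) + 49 = 1*(-1*(-3)) + 49 = 1*3 + 49 = 3 + 49 = 52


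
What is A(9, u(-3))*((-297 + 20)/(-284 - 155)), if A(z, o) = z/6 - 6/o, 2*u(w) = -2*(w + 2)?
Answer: -2493/878 ≈ -2.8394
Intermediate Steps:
u(w) = -2 - w (u(w) = (-2*(w + 2))/2 = (-2*(2 + w))/2 = (-4 - 2*w)/2 = -2 - w)
A(z, o) = -6/o + z/6 (A(z, o) = z*(⅙) - 6/o = z/6 - 6/o = -6/o + z/6)
A(9, u(-3))*((-297 + 20)/(-284 - 155)) = (-6/(-2 - 1*(-3)) + (⅙)*9)*((-297 + 20)/(-284 - 155)) = (-6/(-2 + 3) + 3/2)*(-277/(-439)) = (-6/1 + 3/2)*(-277*(-1/439)) = (-6*1 + 3/2)*(277/439) = (-6 + 3/2)*(277/439) = -9/2*277/439 = -2493/878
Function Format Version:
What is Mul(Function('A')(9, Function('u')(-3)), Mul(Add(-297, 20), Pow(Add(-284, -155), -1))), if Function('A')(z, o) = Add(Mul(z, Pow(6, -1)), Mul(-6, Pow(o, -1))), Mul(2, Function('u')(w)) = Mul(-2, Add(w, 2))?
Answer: Rational(-2493, 878) ≈ -2.8394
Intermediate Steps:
Function('u')(w) = Add(-2, Mul(-1, w)) (Function('u')(w) = Mul(Rational(1, 2), Mul(-2, Add(w, 2))) = Mul(Rational(1, 2), Mul(-2, Add(2, w))) = Mul(Rational(1, 2), Add(-4, Mul(-2, w))) = Add(-2, Mul(-1, w)))
Function('A')(z, o) = Add(Mul(-6, Pow(o, -1)), Mul(Rational(1, 6), z)) (Function('A')(z, o) = Add(Mul(z, Rational(1, 6)), Mul(-6, Pow(o, -1))) = Add(Mul(Rational(1, 6), z), Mul(-6, Pow(o, -1))) = Add(Mul(-6, Pow(o, -1)), Mul(Rational(1, 6), z)))
Mul(Function('A')(9, Function('u')(-3)), Mul(Add(-297, 20), Pow(Add(-284, -155), -1))) = Mul(Add(Mul(-6, Pow(Add(-2, Mul(-1, -3)), -1)), Mul(Rational(1, 6), 9)), Mul(Add(-297, 20), Pow(Add(-284, -155), -1))) = Mul(Add(Mul(-6, Pow(Add(-2, 3), -1)), Rational(3, 2)), Mul(-277, Pow(-439, -1))) = Mul(Add(Mul(-6, Pow(1, -1)), Rational(3, 2)), Mul(-277, Rational(-1, 439))) = Mul(Add(Mul(-6, 1), Rational(3, 2)), Rational(277, 439)) = Mul(Add(-6, Rational(3, 2)), Rational(277, 439)) = Mul(Rational(-9, 2), Rational(277, 439)) = Rational(-2493, 878)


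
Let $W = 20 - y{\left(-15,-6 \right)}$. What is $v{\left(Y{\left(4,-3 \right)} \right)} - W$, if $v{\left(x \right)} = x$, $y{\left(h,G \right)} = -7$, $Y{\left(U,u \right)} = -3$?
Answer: $-30$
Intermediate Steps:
$W = 27$ ($W = 20 - -7 = 20 + 7 = 27$)
$v{\left(Y{\left(4,-3 \right)} \right)} - W = -3 - 27 = -30$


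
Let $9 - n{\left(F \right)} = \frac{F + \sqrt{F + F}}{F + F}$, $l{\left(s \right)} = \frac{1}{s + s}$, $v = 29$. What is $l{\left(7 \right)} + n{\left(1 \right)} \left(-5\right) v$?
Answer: $- \frac{8627}{7} + \frac{145 \sqrt{2}}{2} \approx -1129.9$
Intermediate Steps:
$l{\left(s \right)} = \frac{1}{2 s}$
$n{\left(F \right)} = 9 - \frac{F + \sqrt{2} \sqrt{F}}{2 F}$ ($n{\left(F \right)} = 9 - \frac{F + \sqrt{F + F}}{F + F} = 9 - \frac{F + \sqrt{2 F}}{2 F} = 9 - \left(F + \sqrt{2} \sqrt{F}\right) \frac{1}{2 F} = 9 - \frac{F + \sqrt{2} \sqrt{F}}{2 F}$)
$l{\left(7 \right)} + n{\left(1 \right)} \left(-5\right) v = \frac{1}{2 \cdot 7} + \left(\frac{17}{2} - \frac{\sqrt{2}}{2 \cdot 1}\right) \left(-5\right) 29 = \frac{1}{2} \cdot \frac{1}{7} + \left(\frac{17}{2} - \frac{1}{2} \sqrt{2} \cdot 1\right) \left(-5\right) 29 = \frac{1}{14} + \left(\frac{17}{2} - \frac{\sqrt{2}}{2}\right) \left(-5\right) 29 = \frac{1}{14} + \left(- \frac{85}{2} + \frac{5 \sqrt{2}}{2}\right) 29 = \frac{1}{14} - \left(\frac{2465}{2} - \frac{145 \sqrt{2}}{2}\right) = - \frac{8627}{7} + \frac{145 \sqrt{2}}{2}$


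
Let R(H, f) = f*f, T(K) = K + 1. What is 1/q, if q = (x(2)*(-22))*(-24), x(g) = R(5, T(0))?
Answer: 1/528 ≈ 0.0018939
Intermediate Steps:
T(K) = 1 + K
R(H, f) = f**2
x(g) = 1 (x(g) = (1 + 0)**2 = 1**2 = 1)
q = 528 (q = (1*(-22))*(-24) = -22*(-24) = 528)
1/q = 1/528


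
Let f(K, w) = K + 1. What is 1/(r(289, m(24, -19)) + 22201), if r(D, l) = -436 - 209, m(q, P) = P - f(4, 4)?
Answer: 1/21556 ≈ 4.6391e-5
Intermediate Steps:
f(K, w) = 1 + K
m(q, P) = -5 + P (m(q, P) = P - (1 + 4) = P - 1*5 = P - 5 = -5 + P)
r(D, l) = -645
1/(r(289, m(24, -19)) + 22201) = 1/(-645 + 22201) = 1/21556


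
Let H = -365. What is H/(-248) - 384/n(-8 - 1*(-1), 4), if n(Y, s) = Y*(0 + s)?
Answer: 26363/1736 ≈ 15.186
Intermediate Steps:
n(Y, s) = Y*s
H/(-248) - 384/n(-8 - 1*(-1), 4) = -365/(-248) - 384*1/(4*(-8 - 1*(-1))) = -365*(-1/248) - 384*1/(4*(-8 + 1)) = 365/248 - 384/((-7*4)) = 365/248 - 384/(-28) = 365/248 - 384*(-1/28) = 365/248 + 96/7 = 26363/1736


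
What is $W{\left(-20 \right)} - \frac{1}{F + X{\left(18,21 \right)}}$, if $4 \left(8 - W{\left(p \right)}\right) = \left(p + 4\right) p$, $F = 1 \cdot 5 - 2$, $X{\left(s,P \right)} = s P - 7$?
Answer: $- \frac{26929}{374} \approx -72.003$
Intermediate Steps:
$X{\left(s,P \right)} = -7 + P s$ ($X{\left(s,P \right)} = P s - 7 = -7 + P s$)
$F = 3$ ($F = 5 - 2 = 3$)
$W{\left(p \right)} = 8 - \frac{p \left(4 + p\right)}{4}$ ($W{\left(p \right)} = 8 - \frac{\left(p + 4\right) p}{4} = 8 - \frac{\left(4 + p\right) p}{4} = 8 - \frac{p \left(4 + p\right)}{4}$)
$W{\left(-20 \right)} - \frac{1}{F + X{\left(18,21 \right)}} = \left(8 - -20 - \frac{\left(-20\right)^{2}}{4}\right) - \frac{1}{3 + \left(-7 + 21 \cdot 18\right)} = \left(8 + 20 - 100\right) - \frac{1}{3 + \left(-7 + 378\right)} = \left(8 + 20 - 100\right) - \frac{1}{3 + 371} = -72 - \frac{1}{374} = - \frac{26929}{374}$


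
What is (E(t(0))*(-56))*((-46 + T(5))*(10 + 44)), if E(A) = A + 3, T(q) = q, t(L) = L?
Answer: 371952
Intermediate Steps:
E(A) = 3 + A
(E(t(0))*(-56))*((-46 + T(5))*(10 + 44)) = ((3 + 0)*(-56))*((-46 + 5)*(10 + 44)) = (3*(-56))*(-41*54) = -168*(-2214) = 371952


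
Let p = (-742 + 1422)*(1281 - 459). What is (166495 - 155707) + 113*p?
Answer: 63173268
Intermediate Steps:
p = 558960 (p = 680*822 = 558960)
(166495 - 155707) + 113*p = (166495 - 155707) + 113*558960 = 10788 + 63162480 = 63173268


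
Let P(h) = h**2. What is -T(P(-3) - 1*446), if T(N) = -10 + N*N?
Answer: -190959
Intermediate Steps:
T(N) = -10 + N**2
-T(P(-3) - 1*446) = -(-10 + ((-3)**2 - 1*446)**2) = -(-10 + (9 - 446)**2) = -(-10 + (-437)**2) = -(-10 + 190969) = -1*190959 = -190959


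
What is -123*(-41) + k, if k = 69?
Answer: 5112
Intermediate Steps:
-123*(-41) + k = -123*(-41) + 69 = 5043 + 69 = 5112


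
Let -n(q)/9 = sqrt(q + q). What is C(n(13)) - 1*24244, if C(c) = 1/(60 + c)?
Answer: -6036746/249 + sqrt(26)/166 ≈ -24244.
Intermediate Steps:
n(q) = -9*sqrt(2)*sqrt(q) (n(q) = -9*sqrt(q + q) = -9*sqrt(2)*sqrt(q))
C(n(13)) - 1*24244 = 1/(60 - 9*sqrt(2)*sqrt(13)) - 1*24244 = 1/(60 - 9*sqrt(26)) - 24244 = -24244 + 1/(60 - 9*sqrt(26))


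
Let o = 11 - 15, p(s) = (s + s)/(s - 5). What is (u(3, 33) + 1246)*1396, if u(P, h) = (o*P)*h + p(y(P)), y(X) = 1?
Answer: 1185902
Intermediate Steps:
p(s) = 2*s/(-5 + s) (p(s) = (2*s)/(-5 + s) = 2*s/(-5 + s))
o = -4
u(P, h) = -½ - 4*P*h (u(P, h) = (-4*P)*h + 2*1/(-5 + 1) = -4*P*h + 2*1/(-4) = -4*P*h + 2*1*(-¼) = -4*P*h - ½ = -½ - 4*P*h)
(u(3, 33) + 1246)*1396 = ((-½ - 4*3*33) + 1246)*1396 = ((-½ - 396) + 1246)*1396 = (-793/2 + 1246)*1396 = (1699/2)*1396 = 1185902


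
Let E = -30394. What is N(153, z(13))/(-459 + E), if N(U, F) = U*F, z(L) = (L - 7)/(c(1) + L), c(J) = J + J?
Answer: -306/154265 ≈ -0.0019836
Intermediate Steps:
c(J) = 2*J
z(L) = (-7 + L)/(2 + L) (z(L) = (L - 7)/(2*1 + L) = (-7 + L)/(2 + L))
N(U, F) = F*U
N(153, z(13))/(-459 + E) = (((-7 + 13)/(2 + 13))*153)/(-459 - 30394) = ((6/15)*153)/(-30853) = (((1/15)*6)*153)*(-1/30853) = ((⅖)*153)*(-1/30853) = (306/5)*(-1/30853) = -306/154265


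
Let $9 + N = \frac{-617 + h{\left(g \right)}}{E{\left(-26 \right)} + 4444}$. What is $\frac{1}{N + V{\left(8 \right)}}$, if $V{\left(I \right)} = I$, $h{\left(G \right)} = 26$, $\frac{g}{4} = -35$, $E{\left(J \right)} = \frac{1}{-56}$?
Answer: $- \frac{248863}{281959} \approx -0.88262$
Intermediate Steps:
$E{\left(J \right)} = - \frac{1}{56}$
$g = -140$ ($g = 4 \left(-35\right) = -140$)
$N = - \frac{2272863}{248863}$ ($N = -9 + \frac{-617 + 26}{- \frac{1}{56} + 4444} = -9 - \frac{591}{\frac{248863}{56}} = -9 - \frac{33096}{248863} = - \frac{2272863}{248863} \approx -9.133$)
$\frac{1}{N + V{\left(8 \right)}} = \frac{1}{- \frac{2272863}{248863} + 8} = \frac{1}{- \frac{281959}{248863}} = - \frac{248863}{281959}$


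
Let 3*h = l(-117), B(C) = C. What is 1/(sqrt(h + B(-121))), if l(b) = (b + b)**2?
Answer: sqrt(18131)/18131 ≈ 0.0074266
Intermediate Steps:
l(b) = 4*b**2 (l(b) = (2*b)**2 = 4*b**2)
h = 18252 (h = (4*(-117)**2)/3 = (4*13689)/3 = (1/3)*54756 = 18252)
1/(sqrt(h + B(-121))) = 1/(sqrt(18252 - 121)) = 1/(sqrt(18131)) = sqrt(18131)/18131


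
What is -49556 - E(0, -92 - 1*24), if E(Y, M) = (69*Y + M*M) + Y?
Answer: -63012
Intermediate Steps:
E(Y, M) = M² + 70*Y (E(Y, M) = (69*Y + M²) + Y = (M² + 69*Y) + Y = M² + 70*Y)
-49556 - E(0, -92 - 1*24) = -49556 - ((-92 - 1*24)² + 70*0) = -49556 - ((-92 - 24)² + 0) = -49556 - ((-116)² + 0) = -49556 - (13456 + 0) = -49556 - 1*13456 = -49556 - 13456 = -63012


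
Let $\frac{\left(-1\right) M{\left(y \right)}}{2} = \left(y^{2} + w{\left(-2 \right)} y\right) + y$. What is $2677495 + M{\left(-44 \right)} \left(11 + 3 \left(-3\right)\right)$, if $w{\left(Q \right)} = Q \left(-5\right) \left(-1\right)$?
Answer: $2668167$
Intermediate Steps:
$w{\left(Q \right)} = 5 Q$ ($w{\left(Q \right)} = - 5 Q \left(-1\right) = 5 Q$)
$M{\left(y \right)} = - 2 y^{2} + 18 y$ ($M{\left(y \right)} = - 2 \left(\left(y^{2} + 5 \left(-2\right) y\right) + y\right) = - 2 \left(\left(y^{2} - 10 y\right) + y\right) = - 2 \left(y^{2} - 9 y\right) = - 2 y^{2} + 18 y$)
$2677495 + M{\left(-44 \right)} \left(11 + 3 \left(-3\right)\right) = 2677495 + 2 \left(-44\right) \left(9 - -44\right) \left(11 + 3 \left(-3\right)\right) = 2677495 + 2 \left(-44\right) \left(9 + 44\right) \left(11 - 9\right) = 2677495 + 2 \left(-44\right) 53 \cdot 2 = 2677495 - 9328 = 2668167$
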